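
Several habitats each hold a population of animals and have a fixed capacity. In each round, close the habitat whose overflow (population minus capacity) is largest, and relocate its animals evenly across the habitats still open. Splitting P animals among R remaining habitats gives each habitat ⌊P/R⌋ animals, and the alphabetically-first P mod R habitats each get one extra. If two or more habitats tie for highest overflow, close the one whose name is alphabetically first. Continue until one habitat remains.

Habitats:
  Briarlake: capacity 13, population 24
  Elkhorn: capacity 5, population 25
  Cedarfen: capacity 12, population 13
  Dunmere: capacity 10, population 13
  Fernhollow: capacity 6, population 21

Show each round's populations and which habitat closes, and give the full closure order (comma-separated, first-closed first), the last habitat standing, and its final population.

Round 1: Briarlake=24 Cedarfen=13 Dunmere=13 Elkhorn=25 Fernhollow=21 → close Elkhorn (overflow 20)
  25÷4 = 6 each, +1 to first 1
Round 2: Briarlake=31 Cedarfen=19 Dunmere=19 Fernhollow=27 → close Fernhollow (overflow 21)
  27÷3 = 9 each, +1 to first 0
Round 3: Briarlake=40 Cedarfen=28 Dunmere=28 → close Briarlake (overflow 27)
  40÷2 = 20 each, +1 to first 0
Round 4: Cedarfen=48 Dunmere=48 → close Dunmere (overflow 38)
  48÷1 = 48 each, +1 to first 0

Closure order: Elkhorn, Fernhollow, Briarlake, Dunmere
Last habitat: Cedarfen with 96 animals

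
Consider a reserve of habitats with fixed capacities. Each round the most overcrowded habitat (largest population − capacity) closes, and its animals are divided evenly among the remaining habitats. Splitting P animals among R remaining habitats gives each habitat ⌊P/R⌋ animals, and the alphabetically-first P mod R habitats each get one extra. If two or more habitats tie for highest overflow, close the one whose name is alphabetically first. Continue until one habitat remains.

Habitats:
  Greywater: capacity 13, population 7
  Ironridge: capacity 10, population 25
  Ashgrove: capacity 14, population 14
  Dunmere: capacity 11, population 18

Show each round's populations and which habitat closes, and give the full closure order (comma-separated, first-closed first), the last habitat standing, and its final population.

Round 1: Ashgrove=14 Dunmere=18 Greywater=7 Ironridge=25 → close Ironridge (overflow 15)
  25÷3 = 8 each, +1 to first 1
Round 2: Ashgrove=23 Dunmere=26 Greywater=15 → close Dunmere (overflow 15)
  26÷2 = 13 each, +1 to first 0
Round 3: Ashgrove=36 Greywater=28 → close Ashgrove (overflow 22)
  36÷1 = 36 each, +1 to first 0

Closure order: Ironridge, Dunmere, Ashgrove
Last habitat: Greywater with 64 animals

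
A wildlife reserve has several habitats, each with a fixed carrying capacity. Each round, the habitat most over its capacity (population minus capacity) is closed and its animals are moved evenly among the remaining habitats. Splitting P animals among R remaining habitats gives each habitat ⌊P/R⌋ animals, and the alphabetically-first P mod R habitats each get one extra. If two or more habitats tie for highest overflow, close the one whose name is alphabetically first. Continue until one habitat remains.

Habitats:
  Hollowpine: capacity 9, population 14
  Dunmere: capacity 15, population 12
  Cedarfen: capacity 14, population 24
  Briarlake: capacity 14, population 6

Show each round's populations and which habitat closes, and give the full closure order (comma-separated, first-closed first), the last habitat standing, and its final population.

Closure order: Cedarfen, Hollowpine, Dunmere
Last habitat: Briarlake with 56 animals

Round 1: Briarlake=6 Cedarfen=24 Dunmere=12 Hollowpine=14 → close Cedarfen (overflow 10)
  24÷3 = 8 each, +1 to first 0
Round 2: Briarlake=14 Dunmere=20 Hollowpine=22 → close Hollowpine (overflow 13)
  22÷2 = 11 each, +1 to first 0
Round 3: Briarlake=25 Dunmere=31 → close Dunmere (overflow 16)
  31÷1 = 31 each, +1 to first 0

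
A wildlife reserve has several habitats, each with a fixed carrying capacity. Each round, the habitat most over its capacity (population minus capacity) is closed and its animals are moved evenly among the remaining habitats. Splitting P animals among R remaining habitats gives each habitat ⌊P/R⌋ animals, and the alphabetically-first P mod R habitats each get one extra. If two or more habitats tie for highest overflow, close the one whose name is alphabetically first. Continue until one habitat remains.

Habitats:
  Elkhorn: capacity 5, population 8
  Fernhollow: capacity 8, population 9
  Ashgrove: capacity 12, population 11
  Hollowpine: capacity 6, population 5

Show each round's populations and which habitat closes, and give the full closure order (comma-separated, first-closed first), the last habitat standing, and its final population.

Closure order: Elkhorn, Fernhollow, Ashgrove
Last habitat: Hollowpine with 33 animals

Round 1: Ashgrove=11 Elkhorn=8 Fernhollow=9 Hollowpine=5 → close Elkhorn (overflow 3)
  8÷3 = 2 each, +1 to first 2
Round 2: Ashgrove=14 Fernhollow=12 Hollowpine=7 → close Fernhollow (overflow 4)
  12÷2 = 6 each, +1 to first 0
Round 3: Ashgrove=20 Hollowpine=13 → close Ashgrove (overflow 8)
  20÷1 = 20 each, +1 to first 0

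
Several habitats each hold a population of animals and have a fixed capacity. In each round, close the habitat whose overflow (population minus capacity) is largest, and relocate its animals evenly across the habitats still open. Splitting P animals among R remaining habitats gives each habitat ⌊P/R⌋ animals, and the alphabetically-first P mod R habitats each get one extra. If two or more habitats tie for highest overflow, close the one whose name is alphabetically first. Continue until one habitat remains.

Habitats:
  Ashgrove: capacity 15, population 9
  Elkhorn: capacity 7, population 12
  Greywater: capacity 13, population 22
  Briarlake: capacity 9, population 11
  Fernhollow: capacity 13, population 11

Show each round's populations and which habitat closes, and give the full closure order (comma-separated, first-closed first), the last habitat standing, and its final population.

Round 1: Ashgrove=9 Briarlake=11 Elkhorn=12 Fernhollow=11 Greywater=22 → close Greywater (overflow 9)
  22÷4 = 5 each, +1 to first 2
Round 2: Ashgrove=15 Briarlake=17 Elkhorn=17 Fernhollow=16 → close Elkhorn (overflow 10)
  17÷3 = 5 each, +1 to first 2
Round 3: Ashgrove=21 Briarlake=23 Fernhollow=21 → close Briarlake (overflow 14)
  23÷2 = 11 each, +1 to first 1
Round 4: Ashgrove=33 Fernhollow=32 → close Fernhollow (overflow 19)
  32÷1 = 32 each, +1 to first 0

Closure order: Greywater, Elkhorn, Briarlake, Fernhollow
Last habitat: Ashgrove with 65 animals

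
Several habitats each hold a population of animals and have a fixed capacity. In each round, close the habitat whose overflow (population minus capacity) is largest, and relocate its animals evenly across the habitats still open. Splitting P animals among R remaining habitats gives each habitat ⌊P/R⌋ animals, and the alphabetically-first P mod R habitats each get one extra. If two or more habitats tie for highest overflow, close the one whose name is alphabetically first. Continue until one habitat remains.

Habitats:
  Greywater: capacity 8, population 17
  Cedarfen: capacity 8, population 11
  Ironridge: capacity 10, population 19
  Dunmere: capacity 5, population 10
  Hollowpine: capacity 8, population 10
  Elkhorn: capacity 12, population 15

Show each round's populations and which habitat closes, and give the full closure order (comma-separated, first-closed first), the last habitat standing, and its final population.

Round 1: Cedarfen=11 Dunmere=10 Elkhorn=15 Greywater=17 Hollowpine=10 Ironridge=19 → close Greywater (overflow 9)
  17÷5 = 3 each, +1 to first 2
Round 2: Cedarfen=15 Dunmere=14 Elkhorn=18 Hollowpine=13 Ironridge=22 → close Ironridge (overflow 12)
  22÷4 = 5 each, +1 to first 2
Round 3: Cedarfen=21 Dunmere=20 Elkhorn=23 Hollowpine=18 → close Dunmere (overflow 15)
  20÷3 = 6 each, +1 to first 2
Round 4: Cedarfen=28 Elkhorn=30 Hollowpine=24 → close Cedarfen (overflow 20)
  28÷2 = 14 each, +1 to first 0
Round 5: Elkhorn=44 Hollowpine=38 → close Elkhorn (overflow 32)
  44÷1 = 44 each, +1 to first 0

Closure order: Greywater, Ironridge, Dunmere, Cedarfen, Elkhorn
Last habitat: Hollowpine with 82 animals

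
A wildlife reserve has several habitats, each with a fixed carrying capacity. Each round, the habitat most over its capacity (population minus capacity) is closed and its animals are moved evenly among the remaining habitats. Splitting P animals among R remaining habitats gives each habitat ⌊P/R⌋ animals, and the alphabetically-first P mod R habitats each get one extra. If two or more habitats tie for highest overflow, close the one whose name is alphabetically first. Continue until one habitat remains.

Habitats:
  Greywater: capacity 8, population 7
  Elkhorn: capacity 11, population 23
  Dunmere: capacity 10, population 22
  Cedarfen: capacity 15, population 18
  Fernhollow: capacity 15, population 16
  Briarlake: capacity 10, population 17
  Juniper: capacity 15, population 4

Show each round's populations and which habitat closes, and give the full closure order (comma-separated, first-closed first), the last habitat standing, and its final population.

Round 1: Briarlake=17 Cedarfen=18 Dunmere=22 Elkhorn=23 Fernhollow=16 Greywater=7 Juniper=4 → close Dunmere (overflow 12)
  22÷6 = 3 each, +1 to first 4
Round 2: Briarlake=21 Cedarfen=22 Elkhorn=27 Fernhollow=20 Greywater=10 Juniper=7 → close Elkhorn (overflow 16)
  27÷5 = 5 each, +1 to first 2
Round 3: Briarlake=27 Cedarfen=28 Fernhollow=25 Greywater=15 Juniper=12 → close Briarlake (overflow 17)
  27÷4 = 6 each, +1 to first 3
Round 4: Cedarfen=35 Fernhollow=32 Greywater=22 Juniper=18 → close Cedarfen (overflow 20)
  35÷3 = 11 each, +1 to first 2
Round 5: Fernhollow=44 Greywater=34 Juniper=29 → close Fernhollow (overflow 29)
  44÷2 = 22 each, +1 to first 0
Round 6: Greywater=56 Juniper=51 → close Greywater (overflow 48)
  56÷1 = 56 each, +1 to first 0

Closure order: Dunmere, Elkhorn, Briarlake, Cedarfen, Fernhollow, Greywater
Last habitat: Juniper with 107 animals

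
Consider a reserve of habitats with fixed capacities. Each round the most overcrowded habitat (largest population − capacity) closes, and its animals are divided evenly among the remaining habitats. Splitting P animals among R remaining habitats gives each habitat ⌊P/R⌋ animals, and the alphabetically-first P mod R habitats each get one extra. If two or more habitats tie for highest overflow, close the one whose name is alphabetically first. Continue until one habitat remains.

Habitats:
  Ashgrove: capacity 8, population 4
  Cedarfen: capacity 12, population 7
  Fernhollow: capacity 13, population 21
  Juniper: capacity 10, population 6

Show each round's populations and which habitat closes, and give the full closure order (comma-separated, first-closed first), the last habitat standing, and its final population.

Round 1: Ashgrove=4 Cedarfen=7 Fernhollow=21 Juniper=6 → close Fernhollow (overflow 8)
  21÷3 = 7 each, +1 to first 0
Round 2: Ashgrove=11 Cedarfen=14 Juniper=13 → close Ashgrove (overflow 3)
  11÷2 = 5 each, +1 to first 1
Round 3: Cedarfen=20 Juniper=18 → close Cedarfen (overflow 8)
  20÷1 = 20 each, +1 to first 0

Closure order: Fernhollow, Ashgrove, Cedarfen
Last habitat: Juniper with 38 animals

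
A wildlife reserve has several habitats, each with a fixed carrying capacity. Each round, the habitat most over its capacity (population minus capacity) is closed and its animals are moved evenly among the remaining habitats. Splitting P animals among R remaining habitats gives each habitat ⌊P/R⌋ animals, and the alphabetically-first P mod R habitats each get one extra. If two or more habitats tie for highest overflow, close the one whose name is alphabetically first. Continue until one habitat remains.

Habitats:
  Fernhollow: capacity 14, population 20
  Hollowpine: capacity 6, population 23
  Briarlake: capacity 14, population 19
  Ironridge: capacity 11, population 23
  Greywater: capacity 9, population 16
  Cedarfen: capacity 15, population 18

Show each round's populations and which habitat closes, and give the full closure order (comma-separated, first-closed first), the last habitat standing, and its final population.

Closure order: Hollowpine, Ironridge, Fernhollow, Briarlake, Greywater
Last habitat: Cedarfen with 119 animals

Round 1: Briarlake=19 Cedarfen=18 Fernhollow=20 Greywater=16 Hollowpine=23 Ironridge=23 → close Hollowpine (overflow 17)
  23÷5 = 4 each, +1 to first 3
Round 2: Briarlake=24 Cedarfen=23 Fernhollow=25 Greywater=20 Ironridge=27 → close Ironridge (overflow 16)
  27÷4 = 6 each, +1 to first 3
Round 3: Briarlake=31 Cedarfen=30 Fernhollow=32 Greywater=26 → close Fernhollow (overflow 18)
  32÷3 = 10 each, +1 to first 2
Round 4: Briarlake=42 Cedarfen=41 Greywater=36 → close Briarlake (overflow 28)
  42÷2 = 21 each, +1 to first 0
Round 5: Cedarfen=62 Greywater=57 → close Greywater (overflow 48)
  57÷1 = 57 each, +1 to first 0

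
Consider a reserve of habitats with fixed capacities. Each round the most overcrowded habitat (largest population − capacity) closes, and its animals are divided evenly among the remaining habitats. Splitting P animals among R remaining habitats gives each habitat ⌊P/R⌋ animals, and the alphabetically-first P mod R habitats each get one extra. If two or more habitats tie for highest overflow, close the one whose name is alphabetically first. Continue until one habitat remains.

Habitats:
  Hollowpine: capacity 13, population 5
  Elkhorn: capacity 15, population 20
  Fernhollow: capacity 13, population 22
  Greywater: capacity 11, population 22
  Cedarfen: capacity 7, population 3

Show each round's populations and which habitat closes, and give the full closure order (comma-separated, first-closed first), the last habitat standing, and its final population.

Round 1: Cedarfen=3 Elkhorn=20 Fernhollow=22 Greywater=22 Hollowpine=5 → close Greywater (overflow 11)
  22÷4 = 5 each, +1 to first 2
Round 2: Cedarfen=9 Elkhorn=26 Fernhollow=27 Hollowpine=10 → close Fernhollow (overflow 14)
  27÷3 = 9 each, +1 to first 0
Round 3: Cedarfen=18 Elkhorn=35 Hollowpine=19 → close Elkhorn (overflow 20)
  35÷2 = 17 each, +1 to first 1
Round 4: Cedarfen=36 Hollowpine=36 → close Cedarfen (overflow 29)
  36÷1 = 36 each, +1 to first 0

Closure order: Greywater, Fernhollow, Elkhorn, Cedarfen
Last habitat: Hollowpine with 72 animals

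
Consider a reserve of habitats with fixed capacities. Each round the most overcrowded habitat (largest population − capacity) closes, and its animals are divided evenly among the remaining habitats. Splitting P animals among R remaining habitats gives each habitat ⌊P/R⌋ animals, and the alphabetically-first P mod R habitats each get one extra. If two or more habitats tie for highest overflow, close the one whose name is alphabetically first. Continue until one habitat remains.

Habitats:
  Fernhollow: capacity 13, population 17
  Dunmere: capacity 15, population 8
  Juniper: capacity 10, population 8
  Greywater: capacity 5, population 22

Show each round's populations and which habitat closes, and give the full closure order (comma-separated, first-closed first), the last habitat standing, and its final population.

Round 1: Dunmere=8 Fernhollow=17 Greywater=22 Juniper=8 → close Greywater (overflow 17)
  22÷3 = 7 each, +1 to first 1
Round 2: Dunmere=16 Fernhollow=24 Juniper=15 → close Fernhollow (overflow 11)
  24÷2 = 12 each, +1 to first 0
Round 3: Dunmere=28 Juniper=27 → close Juniper (overflow 17)
  27÷1 = 27 each, +1 to first 0

Closure order: Greywater, Fernhollow, Juniper
Last habitat: Dunmere with 55 animals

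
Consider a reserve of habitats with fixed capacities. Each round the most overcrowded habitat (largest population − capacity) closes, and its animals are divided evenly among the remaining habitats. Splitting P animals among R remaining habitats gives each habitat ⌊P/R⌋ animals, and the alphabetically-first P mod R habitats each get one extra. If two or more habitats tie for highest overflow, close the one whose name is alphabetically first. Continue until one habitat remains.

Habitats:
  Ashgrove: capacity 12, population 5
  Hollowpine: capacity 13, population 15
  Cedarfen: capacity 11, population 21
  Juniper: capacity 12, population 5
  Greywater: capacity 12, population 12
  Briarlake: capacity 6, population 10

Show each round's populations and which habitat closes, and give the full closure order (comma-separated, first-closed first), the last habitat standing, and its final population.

Closure order: Cedarfen, Briarlake, Hollowpine, Greywater, Ashgrove
Last habitat: Juniper with 68 animals

Round 1: Ashgrove=5 Briarlake=10 Cedarfen=21 Greywater=12 Hollowpine=15 Juniper=5 → close Cedarfen (overflow 10)
  21÷5 = 4 each, +1 to first 1
Round 2: Ashgrove=10 Briarlake=14 Greywater=16 Hollowpine=19 Juniper=9 → close Briarlake (overflow 8)
  14÷4 = 3 each, +1 to first 2
Round 3: Ashgrove=14 Greywater=20 Hollowpine=22 Juniper=12 → close Hollowpine (overflow 9)
  22÷3 = 7 each, +1 to first 1
Round 4: Ashgrove=22 Greywater=27 Juniper=19 → close Greywater (overflow 15)
  27÷2 = 13 each, +1 to first 1
Round 5: Ashgrove=36 Juniper=32 → close Ashgrove (overflow 24)
  36÷1 = 36 each, +1 to first 0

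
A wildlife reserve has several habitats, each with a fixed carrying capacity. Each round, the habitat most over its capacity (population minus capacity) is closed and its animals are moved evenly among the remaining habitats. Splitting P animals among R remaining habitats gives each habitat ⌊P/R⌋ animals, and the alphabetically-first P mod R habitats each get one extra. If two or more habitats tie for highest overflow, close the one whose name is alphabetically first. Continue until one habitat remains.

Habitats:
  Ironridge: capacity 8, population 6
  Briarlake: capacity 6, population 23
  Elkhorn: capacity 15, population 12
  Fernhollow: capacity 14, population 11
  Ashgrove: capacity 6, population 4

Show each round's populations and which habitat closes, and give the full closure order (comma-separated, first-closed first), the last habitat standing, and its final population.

Round 1: Ashgrove=4 Briarlake=23 Elkhorn=12 Fernhollow=11 Ironridge=6 → close Briarlake (overflow 17)
  23÷4 = 5 each, +1 to first 3
Round 2: Ashgrove=10 Elkhorn=18 Fernhollow=17 Ironridge=11 → close Ashgrove (overflow 4)
  10÷3 = 3 each, +1 to first 1
Round 3: Elkhorn=22 Fernhollow=20 Ironridge=14 → close Elkhorn (overflow 7)
  22÷2 = 11 each, +1 to first 0
Round 4: Fernhollow=31 Ironridge=25 → close Fernhollow (overflow 17)
  31÷1 = 31 each, +1 to first 0

Closure order: Briarlake, Ashgrove, Elkhorn, Fernhollow
Last habitat: Ironridge with 56 animals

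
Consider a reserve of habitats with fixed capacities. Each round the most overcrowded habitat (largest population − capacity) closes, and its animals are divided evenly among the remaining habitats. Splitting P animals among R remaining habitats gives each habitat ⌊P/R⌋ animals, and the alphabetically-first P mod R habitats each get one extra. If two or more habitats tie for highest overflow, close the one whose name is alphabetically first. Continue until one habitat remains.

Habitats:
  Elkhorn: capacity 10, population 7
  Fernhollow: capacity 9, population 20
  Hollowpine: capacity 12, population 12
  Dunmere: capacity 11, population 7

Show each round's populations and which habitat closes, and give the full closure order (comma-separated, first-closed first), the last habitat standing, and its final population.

Closure order: Fernhollow, Hollowpine, Elkhorn
Last habitat: Dunmere with 46 animals

Round 1: Dunmere=7 Elkhorn=7 Fernhollow=20 Hollowpine=12 → close Fernhollow (overflow 11)
  20÷3 = 6 each, +1 to first 2
Round 2: Dunmere=14 Elkhorn=14 Hollowpine=18 → close Hollowpine (overflow 6)
  18÷2 = 9 each, +1 to first 0
Round 3: Dunmere=23 Elkhorn=23 → close Elkhorn (overflow 13)
  23÷1 = 23 each, +1 to first 0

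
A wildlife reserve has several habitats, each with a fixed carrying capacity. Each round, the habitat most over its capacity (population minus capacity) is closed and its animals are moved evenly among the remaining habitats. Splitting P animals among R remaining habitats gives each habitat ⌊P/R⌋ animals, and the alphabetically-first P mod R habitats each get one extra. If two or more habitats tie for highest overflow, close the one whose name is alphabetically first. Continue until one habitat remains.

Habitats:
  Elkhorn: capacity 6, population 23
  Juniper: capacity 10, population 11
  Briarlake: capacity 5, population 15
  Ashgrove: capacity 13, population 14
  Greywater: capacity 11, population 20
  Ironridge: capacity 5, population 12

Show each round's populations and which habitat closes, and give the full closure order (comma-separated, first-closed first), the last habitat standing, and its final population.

Closure order: Elkhorn, Briarlake, Greywater, Ironridge, Ashgrove
Last habitat: Juniper with 95 animals

Round 1: Ashgrove=14 Briarlake=15 Elkhorn=23 Greywater=20 Ironridge=12 Juniper=11 → close Elkhorn (overflow 17)
  23÷5 = 4 each, +1 to first 3
Round 2: Ashgrove=19 Briarlake=20 Greywater=25 Ironridge=16 Juniper=15 → close Briarlake (overflow 15)
  20÷4 = 5 each, +1 to first 0
Round 3: Ashgrove=24 Greywater=30 Ironridge=21 Juniper=20 → close Greywater (overflow 19)
  30÷3 = 10 each, +1 to first 0
Round 4: Ashgrove=34 Ironridge=31 Juniper=30 → close Ironridge (overflow 26)
  31÷2 = 15 each, +1 to first 1
Round 5: Ashgrove=50 Juniper=45 → close Ashgrove (overflow 37)
  50÷1 = 50 each, +1 to first 0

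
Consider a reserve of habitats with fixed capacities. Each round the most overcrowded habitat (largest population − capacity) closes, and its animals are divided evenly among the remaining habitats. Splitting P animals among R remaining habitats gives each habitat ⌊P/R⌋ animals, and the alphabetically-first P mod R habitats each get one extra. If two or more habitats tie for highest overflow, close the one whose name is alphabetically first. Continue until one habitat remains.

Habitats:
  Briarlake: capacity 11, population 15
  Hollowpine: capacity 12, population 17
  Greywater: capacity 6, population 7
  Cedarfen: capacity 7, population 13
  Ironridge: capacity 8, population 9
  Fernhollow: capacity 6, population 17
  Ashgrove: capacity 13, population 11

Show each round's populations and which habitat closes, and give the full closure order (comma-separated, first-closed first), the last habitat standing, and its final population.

Round 1: Ashgrove=11 Briarlake=15 Cedarfen=13 Fernhollow=17 Greywater=7 Hollowpine=17 Ironridge=9 → close Fernhollow (overflow 11)
  17÷6 = 2 each, +1 to first 5
Round 2: Ashgrove=14 Briarlake=18 Cedarfen=16 Greywater=10 Hollowpine=20 Ironridge=11 → close Cedarfen (overflow 9)
  16÷5 = 3 each, +1 to first 1
Round 3: Ashgrove=18 Briarlake=21 Greywater=13 Hollowpine=23 Ironridge=14 → close Hollowpine (overflow 11)
  23÷4 = 5 each, +1 to first 3
Round 4: Ashgrove=24 Briarlake=27 Greywater=19 Ironridge=19 → close Briarlake (overflow 16)
  27÷3 = 9 each, +1 to first 0
Round 5: Ashgrove=33 Greywater=28 Ironridge=28 → close Greywater (overflow 22)
  28÷2 = 14 each, +1 to first 0
Round 6: Ashgrove=47 Ironridge=42 → close Ashgrove (overflow 34)
  47÷1 = 47 each, +1 to first 0

Closure order: Fernhollow, Cedarfen, Hollowpine, Briarlake, Greywater, Ashgrove
Last habitat: Ironridge with 89 animals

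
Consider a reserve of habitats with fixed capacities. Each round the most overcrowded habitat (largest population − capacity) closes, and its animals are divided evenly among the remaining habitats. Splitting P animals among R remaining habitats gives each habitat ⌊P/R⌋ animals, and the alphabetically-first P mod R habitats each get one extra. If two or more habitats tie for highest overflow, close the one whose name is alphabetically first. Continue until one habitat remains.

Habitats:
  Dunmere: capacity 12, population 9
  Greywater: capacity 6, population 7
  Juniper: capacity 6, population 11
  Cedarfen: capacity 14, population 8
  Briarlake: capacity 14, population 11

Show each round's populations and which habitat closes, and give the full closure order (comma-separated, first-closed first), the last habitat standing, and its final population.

Round 1: Briarlake=11 Cedarfen=8 Dunmere=9 Greywater=7 Juniper=11 → close Juniper (overflow 5)
  11÷4 = 2 each, +1 to first 3
Round 2: Briarlake=14 Cedarfen=11 Dunmere=12 Greywater=9 → close Greywater (overflow 3)
  9÷3 = 3 each, +1 to first 0
Round 3: Briarlake=17 Cedarfen=14 Dunmere=15 → close Briarlake (overflow 3)
  17÷2 = 8 each, +1 to first 1
Round 4: Cedarfen=23 Dunmere=23 → close Dunmere (overflow 11)
  23÷1 = 23 each, +1 to first 0

Closure order: Juniper, Greywater, Briarlake, Dunmere
Last habitat: Cedarfen with 46 animals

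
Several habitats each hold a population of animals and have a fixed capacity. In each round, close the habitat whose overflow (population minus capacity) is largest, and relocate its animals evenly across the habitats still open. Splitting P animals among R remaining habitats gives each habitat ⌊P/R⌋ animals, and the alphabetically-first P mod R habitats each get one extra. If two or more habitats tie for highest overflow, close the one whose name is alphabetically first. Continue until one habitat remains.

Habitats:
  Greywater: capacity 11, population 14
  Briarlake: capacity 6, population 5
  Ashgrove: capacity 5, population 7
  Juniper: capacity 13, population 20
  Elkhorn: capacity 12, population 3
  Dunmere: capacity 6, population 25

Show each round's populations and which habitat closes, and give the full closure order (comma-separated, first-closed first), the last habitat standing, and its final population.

Closure order: Dunmere, Juniper, Ashgrove, Greywater, Briarlake
Last habitat: Elkhorn with 74 animals

Round 1: Ashgrove=7 Briarlake=5 Dunmere=25 Elkhorn=3 Greywater=14 Juniper=20 → close Dunmere (overflow 19)
  25÷5 = 5 each, +1 to first 0
Round 2: Ashgrove=12 Briarlake=10 Elkhorn=8 Greywater=19 Juniper=25 → close Juniper (overflow 12)
  25÷4 = 6 each, +1 to first 1
Round 3: Ashgrove=19 Briarlake=16 Elkhorn=14 Greywater=25 → close Ashgrove (overflow 14)
  19÷3 = 6 each, +1 to first 1
Round 4: Briarlake=23 Elkhorn=20 Greywater=31 → close Greywater (overflow 20)
  31÷2 = 15 each, +1 to first 1
Round 5: Briarlake=39 Elkhorn=35 → close Briarlake (overflow 33)
  39÷1 = 39 each, +1 to first 0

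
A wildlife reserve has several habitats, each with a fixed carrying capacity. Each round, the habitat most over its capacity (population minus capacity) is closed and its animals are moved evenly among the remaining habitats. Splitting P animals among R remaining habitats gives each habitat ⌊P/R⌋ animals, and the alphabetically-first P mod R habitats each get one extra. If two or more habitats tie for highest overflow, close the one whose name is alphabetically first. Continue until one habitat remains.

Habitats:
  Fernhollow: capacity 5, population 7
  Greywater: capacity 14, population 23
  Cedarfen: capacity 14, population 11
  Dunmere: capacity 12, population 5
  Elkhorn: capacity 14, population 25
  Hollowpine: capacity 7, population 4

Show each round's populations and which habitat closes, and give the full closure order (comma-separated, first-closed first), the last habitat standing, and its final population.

Round 1: Cedarfen=11 Dunmere=5 Elkhorn=25 Fernhollow=7 Greywater=23 Hollowpine=4 → close Elkhorn (overflow 11)
  25÷5 = 5 each, +1 to first 0
Round 2: Cedarfen=16 Dunmere=10 Fernhollow=12 Greywater=28 Hollowpine=9 → close Greywater (overflow 14)
  28÷4 = 7 each, +1 to first 0
Round 3: Cedarfen=23 Dunmere=17 Fernhollow=19 Hollowpine=16 → close Fernhollow (overflow 14)
  19÷3 = 6 each, +1 to first 1
Round 4: Cedarfen=30 Dunmere=23 Hollowpine=22 → close Cedarfen (overflow 16)
  30÷2 = 15 each, +1 to first 0
Round 5: Dunmere=38 Hollowpine=37 → close Hollowpine (overflow 30)
  37÷1 = 37 each, +1 to first 0

Closure order: Elkhorn, Greywater, Fernhollow, Cedarfen, Hollowpine
Last habitat: Dunmere with 75 animals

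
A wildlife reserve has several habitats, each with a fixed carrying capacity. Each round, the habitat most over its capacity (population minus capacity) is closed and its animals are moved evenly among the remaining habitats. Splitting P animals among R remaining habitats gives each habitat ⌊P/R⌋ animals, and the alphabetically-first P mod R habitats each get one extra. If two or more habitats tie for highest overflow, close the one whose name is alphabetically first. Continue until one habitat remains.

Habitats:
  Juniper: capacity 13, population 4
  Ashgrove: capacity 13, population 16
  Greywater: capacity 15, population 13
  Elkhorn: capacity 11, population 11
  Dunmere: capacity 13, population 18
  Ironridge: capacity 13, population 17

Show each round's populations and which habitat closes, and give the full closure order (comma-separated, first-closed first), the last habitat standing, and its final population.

Round 1: Ashgrove=16 Dunmere=18 Elkhorn=11 Greywater=13 Ironridge=17 Juniper=4 → close Dunmere (overflow 5)
  18÷5 = 3 each, +1 to first 3
Round 2: Ashgrove=20 Elkhorn=15 Greywater=17 Ironridge=20 Juniper=7 → close Ashgrove (overflow 7)
  20÷4 = 5 each, +1 to first 0
Round 3: Elkhorn=20 Greywater=22 Ironridge=25 Juniper=12 → close Ironridge (overflow 12)
  25÷3 = 8 each, +1 to first 1
Round 4: Elkhorn=29 Greywater=30 Juniper=20 → close Elkhorn (overflow 18)
  29÷2 = 14 each, +1 to first 1
Round 5: Greywater=45 Juniper=34 → close Greywater (overflow 30)
  45÷1 = 45 each, +1 to first 0

Closure order: Dunmere, Ashgrove, Ironridge, Elkhorn, Greywater
Last habitat: Juniper with 79 animals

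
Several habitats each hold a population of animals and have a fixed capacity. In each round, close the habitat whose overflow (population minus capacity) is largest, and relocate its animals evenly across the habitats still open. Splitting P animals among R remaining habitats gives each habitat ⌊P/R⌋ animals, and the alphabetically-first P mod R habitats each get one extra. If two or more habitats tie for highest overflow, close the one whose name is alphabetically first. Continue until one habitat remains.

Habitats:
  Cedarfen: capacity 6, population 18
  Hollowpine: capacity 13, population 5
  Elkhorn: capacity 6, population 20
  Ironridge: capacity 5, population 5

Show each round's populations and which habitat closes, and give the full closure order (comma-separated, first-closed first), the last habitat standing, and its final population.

Closure order: Elkhorn, Cedarfen, Ironridge
Last habitat: Hollowpine with 48 animals

Round 1: Cedarfen=18 Elkhorn=20 Hollowpine=5 Ironridge=5 → close Elkhorn (overflow 14)
  20÷3 = 6 each, +1 to first 2
Round 2: Cedarfen=25 Hollowpine=12 Ironridge=11 → close Cedarfen (overflow 19)
  25÷2 = 12 each, +1 to first 1
Round 3: Hollowpine=25 Ironridge=23 → close Ironridge (overflow 18)
  23÷1 = 23 each, +1 to first 0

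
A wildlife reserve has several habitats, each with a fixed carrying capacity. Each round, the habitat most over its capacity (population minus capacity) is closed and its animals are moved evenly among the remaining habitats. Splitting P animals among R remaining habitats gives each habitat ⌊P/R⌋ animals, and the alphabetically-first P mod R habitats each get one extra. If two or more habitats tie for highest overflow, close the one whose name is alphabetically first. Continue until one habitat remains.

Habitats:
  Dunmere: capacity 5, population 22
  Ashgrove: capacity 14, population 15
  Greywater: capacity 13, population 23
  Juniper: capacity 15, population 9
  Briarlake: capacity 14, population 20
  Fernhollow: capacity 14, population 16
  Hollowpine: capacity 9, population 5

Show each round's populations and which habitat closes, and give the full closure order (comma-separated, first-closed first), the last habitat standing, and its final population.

Closure order: Dunmere, Greywater, Briarlake, Ashgrove, Fernhollow, Hollowpine
Last habitat: Juniper with 110 animals

Round 1: Ashgrove=15 Briarlake=20 Dunmere=22 Fernhollow=16 Greywater=23 Hollowpine=5 Juniper=9 → close Dunmere (overflow 17)
  22÷6 = 3 each, +1 to first 4
Round 2: Ashgrove=19 Briarlake=24 Fernhollow=20 Greywater=27 Hollowpine=8 Juniper=12 → close Greywater (overflow 14)
  27÷5 = 5 each, +1 to first 2
Round 3: Ashgrove=25 Briarlake=30 Fernhollow=25 Hollowpine=13 Juniper=17 → close Briarlake (overflow 16)
  30÷4 = 7 each, +1 to first 2
Round 4: Ashgrove=33 Fernhollow=33 Hollowpine=20 Juniper=24 → close Ashgrove (overflow 19)
  33÷3 = 11 each, +1 to first 0
Round 5: Fernhollow=44 Hollowpine=31 Juniper=35 → close Fernhollow (overflow 30)
  44÷2 = 22 each, +1 to first 0
Round 6: Hollowpine=53 Juniper=57 → close Hollowpine (overflow 44)
  53÷1 = 53 each, +1 to first 0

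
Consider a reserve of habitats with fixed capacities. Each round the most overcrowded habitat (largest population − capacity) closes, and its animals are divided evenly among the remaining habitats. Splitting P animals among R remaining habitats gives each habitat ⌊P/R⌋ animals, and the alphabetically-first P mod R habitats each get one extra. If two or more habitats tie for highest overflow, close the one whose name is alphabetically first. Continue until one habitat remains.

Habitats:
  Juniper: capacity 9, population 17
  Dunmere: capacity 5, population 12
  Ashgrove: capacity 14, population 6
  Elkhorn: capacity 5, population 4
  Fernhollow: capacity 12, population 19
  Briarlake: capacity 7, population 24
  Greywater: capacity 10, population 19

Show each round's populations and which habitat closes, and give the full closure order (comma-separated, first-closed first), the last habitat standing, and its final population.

Closure order: Briarlake, Greywater, Dunmere, Juniper, Fernhollow, Elkhorn
Last habitat: Ashgrove with 101 animals

Round 1: Ashgrove=6 Briarlake=24 Dunmere=12 Elkhorn=4 Fernhollow=19 Greywater=19 Juniper=17 → close Briarlake (overflow 17)
  24÷6 = 4 each, +1 to first 0
Round 2: Ashgrove=10 Dunmere=16 Elkhorn=8 Fernhollow=23 Greywater=23 Juniper=21 → close Greywater (overflow 13)
  23÷5 = 4 each, +1 to first 3
Round 3: Ashgrove=15 Dunmere=21 Elkhorn=13 Fernhollow=27 Juniper=25 → close Dunmere (overflow 16)
  21÷4 = 5 each, +1 to first 1
Round 4: Ashgrove=21 Elkhorn=18 Fernhollow=32 Juniper=30 → close Juniper (overflow 21)
  30÷3 = 10 each, +1 to first 0
Round 5: Ashgrove=31 Elkhorn=28 Fernhollow=42 → close Fernhollow (overflow 30)
  42÷2 = 21 each, +1 to first 0
Round 6: Ashgrove=52 Elkhorn=49 → close Elkhorn (overflow 44)
  49÷1 = 49 each, +1 to first 0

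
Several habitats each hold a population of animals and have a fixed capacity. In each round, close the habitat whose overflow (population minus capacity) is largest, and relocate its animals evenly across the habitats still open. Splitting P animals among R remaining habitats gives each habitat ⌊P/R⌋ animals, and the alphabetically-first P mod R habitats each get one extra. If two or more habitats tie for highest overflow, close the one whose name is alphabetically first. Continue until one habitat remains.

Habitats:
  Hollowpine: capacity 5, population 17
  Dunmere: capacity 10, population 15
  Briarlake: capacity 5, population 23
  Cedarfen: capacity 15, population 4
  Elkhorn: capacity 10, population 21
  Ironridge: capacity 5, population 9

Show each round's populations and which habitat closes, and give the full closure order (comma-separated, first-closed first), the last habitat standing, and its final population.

Round 1: Briarlake=23 Cedarfen=4 Dunmere=15 Elkhorn=21 Hollowpine=17 Ironridge=9 → close Briarlake (overflow 18)
  23÷5 = 4 each, +1 to first 3
Round 2: Cedarfen=9 Dunmere=20 Elkhorn=26 Hollowpine=21 Ironridge=13 → close Elkhorn (overflow 16)
  26÷4 = 6 each, +1 to first 2
Round 3: Cedarfen=16 Dunmere=27 Hollowpine=27 Ironridge=19 → close Hollowpine (overflow 22)
  27÷3 = 9 each, +1 to first 0
Round 4: Cedarfen=25 Dunmere=36 Ironridge=28 → close Dunmere (overflow 26)
  36÷2 = 18 each, +1 to first 0
Round 5: Cedarfen=43 Ironridge=46 → close Ironridge (overflow 41)
  46÷1 = 46 each, +1 to first 0

Closure order: Briarlake, Elkhorn, Hollowpine, Dunmere, Ironridge
Last habitat: Cedarfen with 89 animals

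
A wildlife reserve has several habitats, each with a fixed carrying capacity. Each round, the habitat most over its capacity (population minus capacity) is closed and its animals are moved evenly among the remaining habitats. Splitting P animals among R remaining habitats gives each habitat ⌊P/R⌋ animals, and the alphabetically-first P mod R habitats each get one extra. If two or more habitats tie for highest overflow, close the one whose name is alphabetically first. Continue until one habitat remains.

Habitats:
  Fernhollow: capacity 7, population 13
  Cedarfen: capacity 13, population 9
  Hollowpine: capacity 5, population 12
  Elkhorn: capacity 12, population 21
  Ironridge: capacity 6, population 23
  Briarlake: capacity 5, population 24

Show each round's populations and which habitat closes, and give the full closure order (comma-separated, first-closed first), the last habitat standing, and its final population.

Closure order: Briarlake, Ironridge, Elkhorn, Fernhollow, Hollowpine
Last habitat: Cedarfen with 102 animals

Round 1: Briarlake=24 Cedarfen=9 Elkhorn=21 Fernhollow=13 Hollowpine=12 Ironridge=23 → close Briarlake (overflow 19)
  24÷5 = 4 each, +1 to first 4
Round 2: Cedarfen=14 Elkhorn=26 Fernhollow=18 Hollowpine=17 Ironridge=27 → close Ironridge (overflow 21)
  27÷4 = 6 each, +1 to first 3
Round 3: Cedarfen=21 Elkhorn=33 Fernhollow=25 Hollowpine=23 → close Elkhorn (overflow 21)
  33÷3 = 11 each, +1 to first 0
Round 4: Cedarfen=32 Fernhollow=36 Hollowpine=34 → close Fernhollow (overflow 29)
  36÷2 = 18 each, +1 to first 0
Round 5: Cedarfen=50 Hollowpine=52 → close Hollowpine (overflow 47)
  52÷1 = 52 each, +1 to first 0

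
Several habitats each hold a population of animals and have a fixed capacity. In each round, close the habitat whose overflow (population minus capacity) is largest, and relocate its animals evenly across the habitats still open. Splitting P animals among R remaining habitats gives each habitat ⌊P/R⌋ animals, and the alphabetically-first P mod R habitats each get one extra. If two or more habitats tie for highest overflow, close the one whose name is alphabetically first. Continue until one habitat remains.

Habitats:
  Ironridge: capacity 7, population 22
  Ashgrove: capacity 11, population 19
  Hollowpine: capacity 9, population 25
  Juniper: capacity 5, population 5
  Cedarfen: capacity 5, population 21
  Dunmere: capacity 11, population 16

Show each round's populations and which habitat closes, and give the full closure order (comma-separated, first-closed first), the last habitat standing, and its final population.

Closure order: Cedarfen, Hollowpine, Ironridge, Ashgrove, Dunmere
Last habitat: Juniper with 108 animals

Round 1: Ashgrove=19 Cedarfen=21 Dunmere=16 Hollowpine=25 Ironridge=22 Juniper=5 → close Cedarfen (overflow 16)
  21÷5 = 4 each, +1 to first 1
Round 2: Ashgrove=24 Dunmere=20 Hollowpine=29 Ironridge=26 Juniper=9 → close Hollowpine (overflow 20)
  29÷4 = 7 each, +1 to first 1
Round 3: Ashgrove=32 Dunmere=27 Ironridge=33 Juniper=16 → close Ironridge (overflow 26)
  33÷3 = 11 each, +1 to first 0
Round 4: Ashgrove=43 Dunmere=38 Juniper=27 → close Ashgrove (overflow 32)
  43÷2 = 21 each, +1 to first 1
Round 5: Dunmere=60 Juniper=48 → close Dunmere (overflow 49)
  60÷1 = 60 each, +1 to first 0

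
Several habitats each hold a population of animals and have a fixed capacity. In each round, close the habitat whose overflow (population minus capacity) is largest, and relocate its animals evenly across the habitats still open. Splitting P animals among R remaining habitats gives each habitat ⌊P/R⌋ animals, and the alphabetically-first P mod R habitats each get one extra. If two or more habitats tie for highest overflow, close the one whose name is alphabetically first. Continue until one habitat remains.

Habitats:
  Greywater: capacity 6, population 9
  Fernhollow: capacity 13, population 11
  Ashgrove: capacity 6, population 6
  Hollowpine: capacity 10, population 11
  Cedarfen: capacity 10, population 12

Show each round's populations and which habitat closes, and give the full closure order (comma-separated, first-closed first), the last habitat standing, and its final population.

Closure order: Greywater, Cedarfen, Ashgrove, Hollowpine
Last habitat: Fernhollow with 49 animals

Round 1: Ashgrove=6 Cedarfen=12 Fernhollow=11 Greywater=9 Hollowpine=11 → close Greywater (overflow 3)
  9÷4 = 2 each, +1 to first 1
Round 2: Ashgrove=9 Cedarfen=14 Fernhollow=13 Hollowpine=13 → close Cedarfen (overflow 4)
  14÷3 = 4 each, +1 to first 2
Round 3: Ashgrove=14 Fernhollow=18 Hollowpine=17 → close Ashgrove (overflow 8)
  14÷2 = 7 each, +1 to first 0
Round 4: Fernhollow=25 Hollowpine=24 → close Hollowpine (overflow 14)
  24÷1 = 24 each, +1 to first 0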